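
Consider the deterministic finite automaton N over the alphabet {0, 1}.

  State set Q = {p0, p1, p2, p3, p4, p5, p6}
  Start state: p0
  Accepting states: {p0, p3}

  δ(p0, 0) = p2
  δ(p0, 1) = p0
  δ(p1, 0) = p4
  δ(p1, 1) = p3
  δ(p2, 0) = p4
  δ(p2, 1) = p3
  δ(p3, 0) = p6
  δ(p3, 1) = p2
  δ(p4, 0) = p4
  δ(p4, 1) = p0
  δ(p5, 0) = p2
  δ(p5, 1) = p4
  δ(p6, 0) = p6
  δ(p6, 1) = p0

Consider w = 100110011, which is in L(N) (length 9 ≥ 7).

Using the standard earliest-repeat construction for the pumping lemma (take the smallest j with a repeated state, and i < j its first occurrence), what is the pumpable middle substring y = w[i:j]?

1

Run of N on w = 1 0 0 1 1 0 0 1 1:
  step 0: p0  (start)
  step 1: p0  (read 1: p0→p0)   ← first repeat (p0 seen earlier)
  step 2: p2  (read 0: p0→p2)
  step 3: p4  (read 0: p2→p4)
  step 4: p0  (read 1: p4→p0)
  step 5: p0  (read 1: p0→p0)
  step 6: p2  (read 0: p0→p2)
  step 7: p4  (read 0: p2→p4)
  step 8: p0  (read 1: p4→p0)
  step 9: p0  (read 1: p0→p0)

So i = 0, j = 1, giving x = w[0:0] = ε, y = w[0:1] = 1, z = w[1:9] = 00110011.
Check: |xy| = 1 ≤ 7 and |y| = 1 ≥ 1. Reading y takes N from p0 back to p0, so every xyⁱz is accepted.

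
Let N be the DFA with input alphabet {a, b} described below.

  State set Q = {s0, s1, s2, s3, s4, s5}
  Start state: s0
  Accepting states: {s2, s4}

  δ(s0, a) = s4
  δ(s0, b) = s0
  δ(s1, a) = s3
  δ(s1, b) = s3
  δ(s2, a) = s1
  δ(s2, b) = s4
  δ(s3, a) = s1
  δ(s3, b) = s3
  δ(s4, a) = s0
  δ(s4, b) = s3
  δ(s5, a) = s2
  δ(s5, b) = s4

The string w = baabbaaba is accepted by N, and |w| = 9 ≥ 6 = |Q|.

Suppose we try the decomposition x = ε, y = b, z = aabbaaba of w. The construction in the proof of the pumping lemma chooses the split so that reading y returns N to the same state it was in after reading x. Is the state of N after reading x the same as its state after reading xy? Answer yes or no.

yes

State sequence: s0 -b-> s0

After x (step 0): s0. After xy (step 1): s0.
They match, so y = b drives N around a cycle from s0 back to itself; pumping y any number of times keeps N in s0 before reading z, and xyⁱz ∈ L(N) for every i ≥ 0.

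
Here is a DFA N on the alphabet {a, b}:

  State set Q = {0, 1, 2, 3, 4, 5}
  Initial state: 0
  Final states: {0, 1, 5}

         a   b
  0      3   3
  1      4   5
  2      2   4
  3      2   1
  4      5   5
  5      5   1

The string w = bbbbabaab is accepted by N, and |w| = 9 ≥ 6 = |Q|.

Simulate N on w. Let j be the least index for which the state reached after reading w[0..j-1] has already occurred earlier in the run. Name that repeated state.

1

Run of N on w = b b b b a b a a b:
  step 0: 0  (start)
  step 1: 3  (read b: 0→3)
  step 2: 1  (read b: 3→1)
  step 3: 5  (read b: 1→5)
  step 4: 1  (read b: 5→1)   ← first repeat (1 seen earlier)
  step 5: 4  (read a: 1→4)
  step 6: 5  (read b: 4→5)
  step 7: 5  (read a: 5→5)
  step 8: 5  (read a: 5→5)
  step 9: 1  (read b: 5→1)

The earliest repeat is at step j = 4: N is in 1, which it already visited at step i = 2.
With |Q| = 6, pigeonhole forces a state repeat no later than step 6; the substring read between the first and second visits to that state can be pumped.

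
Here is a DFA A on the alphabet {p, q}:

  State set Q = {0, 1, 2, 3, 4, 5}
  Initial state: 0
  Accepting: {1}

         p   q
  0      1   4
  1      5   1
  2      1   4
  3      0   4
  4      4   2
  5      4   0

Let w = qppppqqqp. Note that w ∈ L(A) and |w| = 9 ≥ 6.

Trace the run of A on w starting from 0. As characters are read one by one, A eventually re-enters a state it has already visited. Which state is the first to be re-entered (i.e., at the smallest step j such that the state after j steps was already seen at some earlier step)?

Run of A on w = q p p p p q q q p:
  step 0: 0  (start)
  step 1: 4  (read q: 0→4)
  step 2: 4  (read p: 4→4)   ← first repeat (4 seen earlier)
  step 3: 4  (read p: 4→4)
  step 4: 4  (read p: 4→4)
  step 5: 4  (read p: 4→4)
  step 6: 2  (read q: 4→2)
  step 7: 4  (read q: 2→4)
  step 8: 2  (read q: 4→2)
  step 9: 1  (read p: 2→1)

The earliest repeat is at step j = 2: A is in 4, which it already visited at step i = 1.
The DFA has 6 states, so the proof of the pumping lemma guarantees a repeated state among the first 6+1 visited; the segment between the two visits is the pumpable y.

4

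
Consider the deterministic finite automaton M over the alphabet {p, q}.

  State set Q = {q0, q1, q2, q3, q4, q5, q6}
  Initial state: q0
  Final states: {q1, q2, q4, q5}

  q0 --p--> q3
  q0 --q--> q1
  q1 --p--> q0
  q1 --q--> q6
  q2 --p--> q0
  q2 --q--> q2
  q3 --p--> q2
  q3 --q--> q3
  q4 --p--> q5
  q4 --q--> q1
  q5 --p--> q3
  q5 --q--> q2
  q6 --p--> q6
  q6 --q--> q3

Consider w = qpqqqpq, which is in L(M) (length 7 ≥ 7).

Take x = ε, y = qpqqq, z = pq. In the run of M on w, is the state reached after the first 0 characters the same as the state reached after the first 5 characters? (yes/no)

no

Run of M on the first 5 characters of w = q p q q q:
  step 0: q0  (start)
  step 1: q1  (read q: q0→q1)
  step 2: q0  (read p: q1→q0)
  step 3: q1  (read q: q0→q1)
  step 4: q6  (read q: q1→q6)
  step 5: q3  (read q: q6→q3)

After x (step 0): q0. After xy (step 5): q3.
They differ (q0 ≠ q3), so y is not a cycle from the state after x; this split is not the one the pumping-lemma construction produces, and pumping y need not keep the string in L(M).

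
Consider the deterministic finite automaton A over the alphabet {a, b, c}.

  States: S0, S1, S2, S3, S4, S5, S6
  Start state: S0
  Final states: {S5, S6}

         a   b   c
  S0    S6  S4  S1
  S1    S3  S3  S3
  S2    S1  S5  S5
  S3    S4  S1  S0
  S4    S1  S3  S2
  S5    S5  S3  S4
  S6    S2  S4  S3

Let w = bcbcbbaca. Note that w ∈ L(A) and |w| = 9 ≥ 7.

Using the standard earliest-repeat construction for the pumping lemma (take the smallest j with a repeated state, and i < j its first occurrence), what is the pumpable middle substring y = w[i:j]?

State sequence: S0 -b-> S4 -c-> S2 -b-> S5 -c-> S4 -b-> S3 -b-> S1 -a-> S3 -c-> S0 -a-> S6
First repeat at step 4: S4 was already visited.

So i = 1, j = 4, giving x = w[0:1] = b, y = w[1:4] = cbc, z = w[4:9] = bbaca.
Check: |xy| = 4 ≤ 7 and |y| = 3 ≥ 1. Reading y takes A from S4 back to S4, so every xyⁱz is accepted.

cbc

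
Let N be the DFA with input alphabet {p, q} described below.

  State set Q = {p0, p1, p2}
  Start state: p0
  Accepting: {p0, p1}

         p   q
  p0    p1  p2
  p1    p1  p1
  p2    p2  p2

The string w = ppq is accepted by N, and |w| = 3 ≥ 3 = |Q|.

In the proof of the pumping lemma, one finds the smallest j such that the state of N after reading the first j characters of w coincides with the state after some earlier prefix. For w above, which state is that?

Run of N on w = p p q:
  step 0: p0  (start)
  step 1: p1  (read p: p0→p1)
  step 2: p1  (read p: p1→p1)   ← first repeat (p1 seen earlier)
  step 3: p1  (read q: p1→p1)

The earliest repeat is at step j = 2: N is in p1, which it already visited at step i = 1.

p1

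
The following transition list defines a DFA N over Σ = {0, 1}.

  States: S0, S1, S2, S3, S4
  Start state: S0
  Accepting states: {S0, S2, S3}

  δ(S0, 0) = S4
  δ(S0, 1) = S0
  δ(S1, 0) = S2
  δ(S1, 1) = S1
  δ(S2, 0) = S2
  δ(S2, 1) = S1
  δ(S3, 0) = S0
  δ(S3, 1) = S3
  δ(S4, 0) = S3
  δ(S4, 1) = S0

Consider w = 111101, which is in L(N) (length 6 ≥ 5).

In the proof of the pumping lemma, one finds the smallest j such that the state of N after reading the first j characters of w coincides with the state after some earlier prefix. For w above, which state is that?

Run of N on w = 1 1 1 1 0 1:
  step 0: S0  (start)
  step 1: S0  (read 1: S0→S0)   ← first repeat (S0 seen earlier)
  step 2: S0  (read 1: S0→S0)
  step 3: S0  (read 1: S0→S0)
  step 4: S0  (read 1: S0→S0)
  step 5: S4  (read 0: S0→S4)
  step 6: S0  (read 1: S4→S0)

The earliest repeat is at step j = 1: N is in S0, which it already visited at step i = 0.
Since N has 5 states, any run of length ≥ 5 visits 5+1 states, so by pigeonhole some state repeats within the first 5 steps — that repeat gives the pumpable loop.

S0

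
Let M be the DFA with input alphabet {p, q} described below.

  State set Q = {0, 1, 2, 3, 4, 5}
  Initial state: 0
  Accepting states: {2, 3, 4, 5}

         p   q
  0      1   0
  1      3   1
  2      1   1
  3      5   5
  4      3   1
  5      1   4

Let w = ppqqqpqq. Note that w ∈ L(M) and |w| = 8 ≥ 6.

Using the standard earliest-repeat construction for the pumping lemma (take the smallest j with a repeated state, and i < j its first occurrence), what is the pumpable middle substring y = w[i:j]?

State sequence: 0 -p-> 1 -p-> 3 -q-> 5 -q-> 4 -q-> 1 -p-> 3 -q-> 5 -q-> 4
First repeat at step 5: 1 was already visited.

So i = 1, j = 5, giving x = w[0:1] = p, y = w[1:5] = pqqq, z = w[5:8] = pqq.
Check: |xy| = 5 ≤ 6 and |y| = 4 ≥ 1. Reading y takes M from 1 back to 1, so every xyⁱz is accepted.

pqqq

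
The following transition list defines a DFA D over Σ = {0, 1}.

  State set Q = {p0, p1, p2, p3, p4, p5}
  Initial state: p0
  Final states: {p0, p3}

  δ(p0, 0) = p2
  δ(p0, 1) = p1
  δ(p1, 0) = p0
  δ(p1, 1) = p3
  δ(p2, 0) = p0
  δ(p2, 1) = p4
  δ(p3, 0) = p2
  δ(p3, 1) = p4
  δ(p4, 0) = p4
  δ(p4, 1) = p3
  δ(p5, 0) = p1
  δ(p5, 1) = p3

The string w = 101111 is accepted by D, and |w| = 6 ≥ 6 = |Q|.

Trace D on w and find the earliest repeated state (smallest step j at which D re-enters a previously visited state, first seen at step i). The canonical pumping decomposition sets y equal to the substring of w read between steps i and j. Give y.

10

State sequence: p0 -1-> p1 -0-> p0 -1-> p1 -1-> p3 -1-> p4 -1-> p3
First repeat at step 2: p0 was already visited.

So i = 0, j = 2, giving x = w[0:0] = ε, y = w[0:2] = 10, z = w[2:6] = 1111.
Check: |xy| = 2 ≤ 6 and |y| = 2 ≥ 1. Reading y takes D from p0 back to p0, so every xyⁱz is accepted.
Since D has 6 states, any run of length ≥ 6 visits 6+1 states, so by pigeonhole some state repeats within the first 6 steps — that repeat gives the pumpable loop.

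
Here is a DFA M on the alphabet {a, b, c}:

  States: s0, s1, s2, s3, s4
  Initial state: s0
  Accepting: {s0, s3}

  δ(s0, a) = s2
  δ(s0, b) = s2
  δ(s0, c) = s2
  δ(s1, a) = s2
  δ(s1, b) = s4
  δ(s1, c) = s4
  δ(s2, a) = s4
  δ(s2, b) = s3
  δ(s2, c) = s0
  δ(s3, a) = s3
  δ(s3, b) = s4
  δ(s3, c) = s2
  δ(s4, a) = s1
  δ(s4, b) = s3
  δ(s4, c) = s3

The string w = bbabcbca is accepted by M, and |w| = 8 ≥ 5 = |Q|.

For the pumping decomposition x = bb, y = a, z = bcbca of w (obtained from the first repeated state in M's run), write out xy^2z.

bbaabcbca

xy^2z = bb·a·a·bcbca = bbaabcbca.
Reading y = a takes M from s3 back to s3, so after x·y·y the machine is still in s3, and z then leads to the accepting state s3. Hence bbaabcbca ∈ L(M).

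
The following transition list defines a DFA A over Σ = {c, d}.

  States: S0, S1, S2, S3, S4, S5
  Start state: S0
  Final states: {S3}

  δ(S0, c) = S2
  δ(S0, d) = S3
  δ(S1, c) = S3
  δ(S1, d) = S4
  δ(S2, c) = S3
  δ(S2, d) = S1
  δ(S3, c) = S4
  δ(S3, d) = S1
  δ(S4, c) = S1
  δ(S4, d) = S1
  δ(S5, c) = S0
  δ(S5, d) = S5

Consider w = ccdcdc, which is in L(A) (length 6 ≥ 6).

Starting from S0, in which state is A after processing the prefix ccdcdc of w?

Run of A on the first 6 characters of w = c c d c d c:
  step 0: S0  (start)
  step 1: S2  (read c: S0→S2)
  step 2: S3  (read c: S2→S3)
  step 3: S1  (read d: S3→S1)
  step 4: S3  (read c: S1→S3)
  step 5: S1  (read d: S3→S1)
  step 6: S3  (read c: S1→S3)

After reading 6 characters, A is in state S3.

S3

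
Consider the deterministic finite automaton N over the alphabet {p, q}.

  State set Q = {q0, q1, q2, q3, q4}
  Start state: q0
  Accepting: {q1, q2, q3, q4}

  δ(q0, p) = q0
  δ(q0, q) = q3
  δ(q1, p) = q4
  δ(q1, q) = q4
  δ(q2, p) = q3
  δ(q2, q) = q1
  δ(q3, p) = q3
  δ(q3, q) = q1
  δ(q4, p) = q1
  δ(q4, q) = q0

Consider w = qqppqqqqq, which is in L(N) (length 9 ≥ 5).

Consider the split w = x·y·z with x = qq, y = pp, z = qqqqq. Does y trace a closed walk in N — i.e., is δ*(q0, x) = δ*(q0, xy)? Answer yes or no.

yes

Run of N on the first 4 characters of w = q q p p:
  step 0: q0  (start)
  step 1: q3  (read q: q0→q3)
  step 2: q1  (read q: q3→q1)
  step 3: q4  (read p: q1→q4)
  step 4: q1  (read p: q4→q1)

After x (step 2): q1. After xy (step 4): q1.
They match, so y = pp drives N around a cycle from q1 back to itself; pumping y any number of times keeps N in q1 before reading z, and xyⁱz ∈ L(N) for every i ≥ 0.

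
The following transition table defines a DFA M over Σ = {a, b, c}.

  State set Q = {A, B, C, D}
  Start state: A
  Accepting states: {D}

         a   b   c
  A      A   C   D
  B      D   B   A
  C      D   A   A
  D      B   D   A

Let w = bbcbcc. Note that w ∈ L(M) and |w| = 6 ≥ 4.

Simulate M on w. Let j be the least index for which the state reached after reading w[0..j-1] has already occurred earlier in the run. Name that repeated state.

A

Run of M on w = b b c b c c:
  step 0: A  (start)
  step 1: C  (read b: A→C)
  step 2: A  (read b: C→A)   ← first repeat (A seen earlier)
  step 3: D  (read c: A→D)
  step 4: D  (read b: D→D)
  step 5: A  (read c: D→A)
  step 6: D  (read c: A→D)

The earliest repeat is at step j = 2: M is in A, which it already visited at step i = 0.
Pumping length from the standard proof: p = 4 (the number of states). The repeated state found above gives |xy| = j ≤ 4 and |y| = j − i ≥ 1.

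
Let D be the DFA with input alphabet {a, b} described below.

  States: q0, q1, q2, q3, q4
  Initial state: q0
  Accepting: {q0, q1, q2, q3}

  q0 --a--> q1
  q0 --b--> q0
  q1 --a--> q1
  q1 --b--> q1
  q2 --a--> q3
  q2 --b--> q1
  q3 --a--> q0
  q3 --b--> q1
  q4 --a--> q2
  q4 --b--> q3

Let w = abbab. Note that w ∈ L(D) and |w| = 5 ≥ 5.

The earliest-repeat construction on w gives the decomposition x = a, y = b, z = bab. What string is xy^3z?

xy^3z = a·b·b·b·bab = abbbbab.
Reading y = b takes D from q1 back to q1, so after x·y·y·y the machine is still in q1, and z then leads to the accepting state q1. Hence abbbbab ∈ L(D).

abbbbab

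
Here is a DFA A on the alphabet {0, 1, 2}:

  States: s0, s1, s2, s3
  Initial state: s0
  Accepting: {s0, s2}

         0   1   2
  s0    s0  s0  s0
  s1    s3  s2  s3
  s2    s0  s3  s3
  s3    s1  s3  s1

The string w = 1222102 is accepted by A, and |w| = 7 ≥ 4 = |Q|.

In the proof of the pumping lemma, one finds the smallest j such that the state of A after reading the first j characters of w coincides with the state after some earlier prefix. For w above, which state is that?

State sequence: s0 -1-> s0 -2-> s0 -2-> s0 -2-> s0 -1-> s0 -0-> s0 -2-> s0
First repeat at step 1: s0 was already visited.

The earliest repeat is at step j = 1: A is in s0, which it already visited at step i = 0.

s0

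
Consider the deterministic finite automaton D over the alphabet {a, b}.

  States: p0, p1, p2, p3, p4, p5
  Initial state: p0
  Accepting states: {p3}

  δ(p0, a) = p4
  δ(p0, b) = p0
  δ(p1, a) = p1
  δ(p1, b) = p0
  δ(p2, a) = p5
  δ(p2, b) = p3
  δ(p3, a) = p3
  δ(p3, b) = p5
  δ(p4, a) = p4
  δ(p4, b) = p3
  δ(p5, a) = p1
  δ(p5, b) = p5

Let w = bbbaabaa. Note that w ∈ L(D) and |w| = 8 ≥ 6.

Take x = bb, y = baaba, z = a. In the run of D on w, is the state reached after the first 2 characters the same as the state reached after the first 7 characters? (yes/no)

State sequence: p0 -b-> p0 -b-> p0 -b-> p0 -a-> p4 -a-> p4 -b-> p3 -a-> p3

After x (step 2): p0. After xy (step 7): p3.
They differ (p0 ≠ p3), so y is not a cycle from the state after x; this split is not the one the pumping-lemma construction produces, and pumping y need not keep the string in L(D).

no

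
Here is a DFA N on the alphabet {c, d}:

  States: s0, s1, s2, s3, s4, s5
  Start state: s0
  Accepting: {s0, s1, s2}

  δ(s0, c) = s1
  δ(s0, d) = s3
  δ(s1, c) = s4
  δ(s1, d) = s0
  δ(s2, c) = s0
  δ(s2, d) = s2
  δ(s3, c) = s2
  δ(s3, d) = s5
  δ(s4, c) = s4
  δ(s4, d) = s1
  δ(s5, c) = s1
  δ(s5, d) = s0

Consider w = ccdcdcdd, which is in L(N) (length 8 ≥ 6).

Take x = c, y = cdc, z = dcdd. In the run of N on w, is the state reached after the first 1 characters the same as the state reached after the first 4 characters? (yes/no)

Run of N on the first 4 characters of w = c c d c:
  step 0: s0  (start)
  step 1: s1  (read c: s0→s1)
  step 2: s4  (read c: s1→s4)
  step 3: s1  (read d: s4→s1)
  step 4: s4  (read c: s1→s4)

After x (step 1): s1. After xy (step 4): s4.
They differ (s1 ≠ s4), so y is not a cycle from the state after x; this split is not the one the pumping-lemma construction produces, and pumping y need not keep the string in L(N).

no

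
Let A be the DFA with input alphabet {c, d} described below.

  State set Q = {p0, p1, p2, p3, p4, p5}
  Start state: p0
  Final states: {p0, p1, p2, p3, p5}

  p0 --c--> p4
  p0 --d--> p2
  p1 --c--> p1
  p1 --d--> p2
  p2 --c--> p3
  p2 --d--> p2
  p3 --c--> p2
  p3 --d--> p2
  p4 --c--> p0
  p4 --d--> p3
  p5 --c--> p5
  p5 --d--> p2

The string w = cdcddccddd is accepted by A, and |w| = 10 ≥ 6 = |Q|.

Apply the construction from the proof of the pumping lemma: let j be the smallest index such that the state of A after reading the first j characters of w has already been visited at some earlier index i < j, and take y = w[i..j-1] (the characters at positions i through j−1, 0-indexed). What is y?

d

Run of A on w = c d c d d c c d d d:
  step 0: p0  (start)
  step 1: p4  (read c: p0→p4)
  step 2: p3  (read d: p4→p3)
  step 3: p2  (read c: p3→p2)
  step 4: p2  (read d: p2→p2)   ← first repeat (p2 seen earlier)
  step 5: p2  (read d: p2→p2)
  step 6: p3  (read c: p2→p3)
  step 7: p2  (read c: p3→p2)
  step 8: p2  (read d: p2→p2)
  step 9: p2  (read d: p2→p2)
  step 10: p2  (read d: p2→p2)

So i = 3, j = 4, giving x = w[0:3] = cdc, y = w[3:4] = d, z = w[4:10] = dccddd.
Check: |xy| = 4 ≤ 6 and |y| = 1 ≥ 1. Reading y takes A from p2 back to p2, so every xyⁱz is accepted.
Since A has 6 states, any run of length ≥ 6 visits 6+1 states, so by pigeonhole some state repeats within the first 6 steps — that repeat gives the pumpable loop.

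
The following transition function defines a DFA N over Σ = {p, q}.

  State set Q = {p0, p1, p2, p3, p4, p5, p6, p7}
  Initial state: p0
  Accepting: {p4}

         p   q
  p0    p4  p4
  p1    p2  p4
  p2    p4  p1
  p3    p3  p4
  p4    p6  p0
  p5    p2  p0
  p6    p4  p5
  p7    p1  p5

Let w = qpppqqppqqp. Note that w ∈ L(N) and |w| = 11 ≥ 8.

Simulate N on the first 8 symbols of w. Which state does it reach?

State sequence: p0 -q-> p4 -p-> p6 -p-> p4 -p-> p6 -q-> p5 -q-> p0 -p-> p4 -p-> p6

After reading 8 characters, N is in state p6.
(This kind of state-tracing is the core of the pumping-lemma construction: with 8 states, pigeonhole forces a repeat within the first 8 steps.)

p6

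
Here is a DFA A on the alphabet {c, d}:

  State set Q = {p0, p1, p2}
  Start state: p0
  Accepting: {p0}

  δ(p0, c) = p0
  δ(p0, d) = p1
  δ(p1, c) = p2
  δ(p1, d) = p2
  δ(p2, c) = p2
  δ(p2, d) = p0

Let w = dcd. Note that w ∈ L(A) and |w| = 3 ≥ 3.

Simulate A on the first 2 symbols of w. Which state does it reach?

Run of A on the first 2 characters of w = d c:
  step 0: p0  (start)
  step 1: p1  (read d: p0→p1)
  step 2: p2  (read c: p1→p2)

After reading 2 characters, A is in state p2.
(This kind of state-tracing is the core of the pumping-lemma construction: with 3 states, pigeonhole forces a repeat within the first 3 steps.)

p2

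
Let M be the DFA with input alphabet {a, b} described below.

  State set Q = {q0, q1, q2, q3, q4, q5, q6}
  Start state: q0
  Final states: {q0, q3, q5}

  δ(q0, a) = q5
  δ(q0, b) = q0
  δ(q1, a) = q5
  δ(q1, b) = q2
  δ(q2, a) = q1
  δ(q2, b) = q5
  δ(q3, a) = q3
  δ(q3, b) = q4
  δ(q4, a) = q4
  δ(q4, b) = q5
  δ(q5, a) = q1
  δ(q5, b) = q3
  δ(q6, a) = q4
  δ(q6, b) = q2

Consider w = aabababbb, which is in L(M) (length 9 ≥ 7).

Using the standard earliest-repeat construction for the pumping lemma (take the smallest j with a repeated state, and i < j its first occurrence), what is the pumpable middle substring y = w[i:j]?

Run of M on w = a a b a b a b b b:
  step 0: q0  (start)
  step 1: q5  (read a: q0→q5)
  step 2: q1  (read a: q5→q1)
  step 3: q2  (read b: q1→q2)
  step 4: q1  (read a: q2→q1)   ← first repeat (q1 seen earlier)
  step 5: q2  (read b: q1→q2)
  step 6: q1  (read a: q2→q1)
  step 7: q2  (read b: q1→q2)
  step 8: q5  (read b: q2→q5)
  step 9: q3  (read b: q5→q3)

So i = 2, j = 4, giving x = w[0:2] = aa, y = w[2:4] = ba, z = w[4:9] = babbb.
Check: |xy| = 4 ≤ 7 and |y| = 2 ≥ 1. Reading y takes M from q1 back to q1, so every xyⁱz is accepted.

ba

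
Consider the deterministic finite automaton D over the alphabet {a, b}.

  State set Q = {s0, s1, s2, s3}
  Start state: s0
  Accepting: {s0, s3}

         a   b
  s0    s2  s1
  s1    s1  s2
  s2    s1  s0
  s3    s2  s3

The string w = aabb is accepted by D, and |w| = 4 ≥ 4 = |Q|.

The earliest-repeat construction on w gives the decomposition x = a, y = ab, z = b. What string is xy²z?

xy^2z = a·ab·ab·b = aababb.
Reading y = ab takes D from s2 back to s2, so after x·y·y the machine is still in s2, and z then leads to the accepting state s0. Hence aababb ∈ L(D).

aababb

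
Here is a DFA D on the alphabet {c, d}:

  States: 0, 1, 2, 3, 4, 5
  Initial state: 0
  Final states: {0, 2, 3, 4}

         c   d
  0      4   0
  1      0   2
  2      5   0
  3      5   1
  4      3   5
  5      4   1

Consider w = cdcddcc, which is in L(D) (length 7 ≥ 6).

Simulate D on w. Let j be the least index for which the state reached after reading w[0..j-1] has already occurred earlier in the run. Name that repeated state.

4

State sequence: 0 -c-> 4 -d-> 5 -c-> 4 -d-> 5 -d-> 1 -c-> 0 -c-> 4
First repeat at step 3: 4 was already visited.

The earliest repeat is at step j = 3: D is in 4, which it already visited at step i = 1.
Pumping length from the standard proof: p = 6 (the number of states). The repeated state found above gives |xy| = j ≤ 6 and |y| = j − i ≥ 1.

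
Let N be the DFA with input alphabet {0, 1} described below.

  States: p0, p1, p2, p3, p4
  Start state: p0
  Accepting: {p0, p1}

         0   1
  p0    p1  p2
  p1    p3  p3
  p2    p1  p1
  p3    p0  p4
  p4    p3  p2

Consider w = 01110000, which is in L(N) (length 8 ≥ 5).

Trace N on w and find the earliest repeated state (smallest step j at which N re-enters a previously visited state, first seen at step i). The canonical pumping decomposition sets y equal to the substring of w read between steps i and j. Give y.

Run of N on w = 0 1 1 1 0 0 0 0:
  step 0: p0  (start)
  step 1: p1  (read 0: p0→p1)
  step 2: p3  (read 1: p1→p3)
  step 3: p4  (read 1: p3→p4)
  step 4: p2  (read 1: p4→p2)
  step 5: p1  (read 0: p2→p1)   ← first repeat (p1 seen earlier)
  step 6: p3  (read 0: p1→p3)
  step 7: p0  (read 0: p3→p0)
  step 8: p1  (read 0: p0→p1)

So i = 1, j = 5, giving x = w[0:1] = 0, y = w[1:5] = 1110, z = w[5:8] = 000.
Check: |xy| = 5 ≤ 5 and |y| = 4 ≥ 1. Reading y takes N from p1 back to p1, so every xyⁱz is accepted.
Since N has 5 states, any run of length ≥ 5 visits 5+1 states, so by pigeonhole some state repeats within the first 5 steps — that repeat gives the pumpable loop.

1110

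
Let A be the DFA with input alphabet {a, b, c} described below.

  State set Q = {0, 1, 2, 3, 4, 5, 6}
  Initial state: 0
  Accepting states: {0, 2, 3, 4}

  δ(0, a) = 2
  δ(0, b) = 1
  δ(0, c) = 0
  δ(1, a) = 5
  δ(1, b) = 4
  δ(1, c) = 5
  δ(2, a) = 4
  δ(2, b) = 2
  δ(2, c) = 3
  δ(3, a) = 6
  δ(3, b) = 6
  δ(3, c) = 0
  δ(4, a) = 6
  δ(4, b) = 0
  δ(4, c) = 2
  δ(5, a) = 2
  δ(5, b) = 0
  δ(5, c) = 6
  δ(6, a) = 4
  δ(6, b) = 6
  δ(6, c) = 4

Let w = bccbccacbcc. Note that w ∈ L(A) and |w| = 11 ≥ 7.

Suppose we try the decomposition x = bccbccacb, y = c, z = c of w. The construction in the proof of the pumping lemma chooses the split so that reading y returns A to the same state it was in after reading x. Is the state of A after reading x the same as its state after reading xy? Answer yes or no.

no

State sequence: 0 -b-> 1 -c-> 5 -c-> 6 -b-> 6 -c-> 4 -c-> 2 -a-> 4 -c-> 2 -b-> 2 -c-> 3

After x (step 9): 2. After xy (step 10): 3.
They differ (2 ≠ 3), so y is not a cycle from the state after x; this split is not the one the pumping-lemma construction produces, and pumping y need not keep the string in L(A).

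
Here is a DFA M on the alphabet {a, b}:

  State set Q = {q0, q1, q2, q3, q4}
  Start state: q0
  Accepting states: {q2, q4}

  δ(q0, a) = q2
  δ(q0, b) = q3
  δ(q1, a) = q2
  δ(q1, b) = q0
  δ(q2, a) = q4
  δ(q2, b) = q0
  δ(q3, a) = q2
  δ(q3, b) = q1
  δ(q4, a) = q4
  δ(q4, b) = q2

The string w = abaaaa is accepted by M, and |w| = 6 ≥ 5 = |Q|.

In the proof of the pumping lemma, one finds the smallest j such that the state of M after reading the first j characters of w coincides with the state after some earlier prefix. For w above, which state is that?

q0

State sequence: q0 -a-> q2 -b-> q0 -a-> q2 -a-> q4 -a-> q4 -a-> q4
First repeat at step 2: q0 was already visited.

The earliest repeat is at step j = 2: M is in q0, which it already visited at step i = 0.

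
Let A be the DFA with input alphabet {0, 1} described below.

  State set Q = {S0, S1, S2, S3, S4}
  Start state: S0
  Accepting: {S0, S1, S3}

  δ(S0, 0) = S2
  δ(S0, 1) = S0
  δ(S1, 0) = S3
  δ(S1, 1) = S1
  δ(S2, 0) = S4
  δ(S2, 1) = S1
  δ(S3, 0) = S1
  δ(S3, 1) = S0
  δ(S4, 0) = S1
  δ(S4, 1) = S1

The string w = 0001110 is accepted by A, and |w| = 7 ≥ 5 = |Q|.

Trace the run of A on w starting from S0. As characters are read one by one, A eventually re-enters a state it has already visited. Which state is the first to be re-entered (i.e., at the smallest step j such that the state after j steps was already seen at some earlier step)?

State sequence: S0 -0-> S2 -0-> S4 -0-> S1 -1-> S1 -1-> S1 -1-> S1 -0-> S3
First repeat at step 4: S1 was already visited.

The earliest repeat is at step j = 4: A is in S1, which it already visited at step i = 3.
Since A has 5 states, any run of length ≥ 5 visits 5+1 states, so by pigeonhole some state repeats within the first 5 steps — that repeat gives the pumpable loop.

S1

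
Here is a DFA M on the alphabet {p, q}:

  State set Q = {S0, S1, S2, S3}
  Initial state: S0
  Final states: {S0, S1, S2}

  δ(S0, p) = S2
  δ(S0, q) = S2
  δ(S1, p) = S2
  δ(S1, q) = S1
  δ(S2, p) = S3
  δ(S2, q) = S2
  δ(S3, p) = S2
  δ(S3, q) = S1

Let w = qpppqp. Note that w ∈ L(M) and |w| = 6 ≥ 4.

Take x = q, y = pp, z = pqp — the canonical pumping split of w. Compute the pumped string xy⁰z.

xy⁰z = xz = q·pqp = qpqp.
Reading y = pp takes M from S2 back to S2, so after x the machine is still in S2, and z then leads to the accepting state S2. Hence qpqp ∈ L(M).

qpqp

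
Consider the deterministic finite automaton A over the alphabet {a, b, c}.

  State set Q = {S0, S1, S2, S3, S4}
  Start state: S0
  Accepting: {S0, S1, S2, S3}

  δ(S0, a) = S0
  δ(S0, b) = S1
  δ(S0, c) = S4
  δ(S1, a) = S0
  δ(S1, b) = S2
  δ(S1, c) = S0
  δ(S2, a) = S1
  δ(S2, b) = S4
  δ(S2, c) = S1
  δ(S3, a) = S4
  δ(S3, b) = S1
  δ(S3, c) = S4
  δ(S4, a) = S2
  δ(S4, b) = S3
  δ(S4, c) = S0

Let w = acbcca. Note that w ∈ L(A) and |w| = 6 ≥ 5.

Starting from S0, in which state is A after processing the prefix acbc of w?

S4

Run of A on the first 4 characters of w = a c b c:
  step 0: S0  (start)
  step 1: S0  (read a: S0→S0)
  step 2: S4  (read c: S0→S4)
  step 3: S3  (read b: S4→S3)
  step 4: S4  (read c: S3→S4)

After reading 4 characters, A is in state S4.
(This kind of state-tracing is the core of the pumping-lemma construction: with 5 states, pigeonhole forces a repeat within the first 5 steps.)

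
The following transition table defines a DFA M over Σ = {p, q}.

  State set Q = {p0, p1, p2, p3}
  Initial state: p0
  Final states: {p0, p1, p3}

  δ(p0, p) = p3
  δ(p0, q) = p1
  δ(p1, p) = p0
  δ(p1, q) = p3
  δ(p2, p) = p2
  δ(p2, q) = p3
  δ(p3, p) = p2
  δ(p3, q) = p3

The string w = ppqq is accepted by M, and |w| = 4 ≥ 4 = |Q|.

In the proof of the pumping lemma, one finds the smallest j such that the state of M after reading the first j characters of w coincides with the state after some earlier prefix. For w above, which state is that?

p3

State sequence: p0 -p-> p3 -p-> p2 -q-> p3 -q-> p3
First repeat at step 3: p3 was already visited.

The earliest repeat is at step j = 3: M is in p3, which it already visited at step i = 1.
With |Q| = 4, pigeonhole forces a state repeat no later than step 4; the substring read between the first and second visits to that state can be pumped.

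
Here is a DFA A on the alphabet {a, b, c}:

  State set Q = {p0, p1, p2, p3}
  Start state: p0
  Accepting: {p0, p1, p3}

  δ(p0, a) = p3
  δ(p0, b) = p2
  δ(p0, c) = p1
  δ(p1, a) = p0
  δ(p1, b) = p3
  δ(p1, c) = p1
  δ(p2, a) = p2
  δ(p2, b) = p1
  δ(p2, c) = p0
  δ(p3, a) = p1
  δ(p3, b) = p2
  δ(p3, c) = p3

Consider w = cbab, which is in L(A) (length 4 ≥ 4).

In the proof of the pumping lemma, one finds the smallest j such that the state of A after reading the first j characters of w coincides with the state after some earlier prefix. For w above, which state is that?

Run of A on w = c b a b:
  step 0: p0  (start)
  step 1: p1  (read c: p0→p1)
  step 2: p3  (read b: p1→p3)
  step 3: p1  (read a: p3→p1)   ← first repeat (p1 seen earlier)
  step 4: p3  (read b: p1→p3)

The earliest repeat is at step j = 3: A is in p1, which it already visited at step i = 1.

p1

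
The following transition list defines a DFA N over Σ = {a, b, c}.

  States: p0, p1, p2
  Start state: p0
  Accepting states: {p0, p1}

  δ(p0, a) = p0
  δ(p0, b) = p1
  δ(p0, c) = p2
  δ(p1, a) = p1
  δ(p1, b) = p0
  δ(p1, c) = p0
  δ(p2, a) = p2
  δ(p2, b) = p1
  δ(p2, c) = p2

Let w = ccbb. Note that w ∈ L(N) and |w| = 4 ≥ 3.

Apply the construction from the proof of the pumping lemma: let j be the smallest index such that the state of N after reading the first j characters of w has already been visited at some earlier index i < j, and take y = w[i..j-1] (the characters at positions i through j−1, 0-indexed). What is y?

State sequence: p0 -c-> p2 -c-> p2 -b-> p1 -b-> p0
First repeat at step 2: p2 was already visited.

So i = 1, j = 2, giving x = w[0:1] = c, y = w[1:2] = c, z = w[2:4] = bb.
Check: |xy| = 2 ≤ 3 and |y| = 1 ≥ 1. Reading y takes N from p2 back to p2, so every xyⁱz is accepted.
Pumping length from the standard proof: p = 3 (the number of states). The repeated state found above gives |xy| = j ≤ 3 and |y| = j − i ≥ 1.

c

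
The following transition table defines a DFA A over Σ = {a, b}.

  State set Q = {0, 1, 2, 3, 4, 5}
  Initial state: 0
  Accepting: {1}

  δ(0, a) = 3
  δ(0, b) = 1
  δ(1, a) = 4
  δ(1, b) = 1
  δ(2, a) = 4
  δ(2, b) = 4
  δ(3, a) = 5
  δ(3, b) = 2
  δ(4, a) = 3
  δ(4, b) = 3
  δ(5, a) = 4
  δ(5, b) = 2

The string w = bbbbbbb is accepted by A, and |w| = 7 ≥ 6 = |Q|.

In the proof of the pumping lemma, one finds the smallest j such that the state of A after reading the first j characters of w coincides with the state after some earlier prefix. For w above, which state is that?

1

State sequence: 0 -b-> 1 -b-> 1 -b-> 1 -b-> 1 -b-> 1 -b-> 1 -b-> 1
First repeat at step 2: 1 was already visited.

The earliest repeat is at step j = 2: A is in 1, which it already visited at step i = 1.
The DFA has 6 states, so the proof of the pumping lemma guarantees a repeated state among the first 6+1 visited; the segment between the two visits is the pumpable y.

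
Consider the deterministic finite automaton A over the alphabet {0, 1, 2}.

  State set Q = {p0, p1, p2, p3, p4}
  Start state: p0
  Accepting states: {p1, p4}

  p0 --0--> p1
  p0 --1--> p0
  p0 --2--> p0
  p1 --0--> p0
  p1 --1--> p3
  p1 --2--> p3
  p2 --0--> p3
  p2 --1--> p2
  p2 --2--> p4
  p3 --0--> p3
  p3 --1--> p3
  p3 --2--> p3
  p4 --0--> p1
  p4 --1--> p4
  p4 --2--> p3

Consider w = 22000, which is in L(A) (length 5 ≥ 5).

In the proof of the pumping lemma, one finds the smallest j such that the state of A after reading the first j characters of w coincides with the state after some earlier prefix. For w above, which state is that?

p0

State sequence: p0 -2-> p0 -2-> p0 -0-> p1 -0-> p0 -0-> p1
First repeat at step 1: p0 was already visited.

The earliest repeat is at step j = 1: A is in p0, which it already visited at step i = 0.
Since A has 5 states, any run of length ≥ 5 visits 5+1 states, so by pigeonhole some state repeats within the first 5 steps — that repeat gives the pumpable loop.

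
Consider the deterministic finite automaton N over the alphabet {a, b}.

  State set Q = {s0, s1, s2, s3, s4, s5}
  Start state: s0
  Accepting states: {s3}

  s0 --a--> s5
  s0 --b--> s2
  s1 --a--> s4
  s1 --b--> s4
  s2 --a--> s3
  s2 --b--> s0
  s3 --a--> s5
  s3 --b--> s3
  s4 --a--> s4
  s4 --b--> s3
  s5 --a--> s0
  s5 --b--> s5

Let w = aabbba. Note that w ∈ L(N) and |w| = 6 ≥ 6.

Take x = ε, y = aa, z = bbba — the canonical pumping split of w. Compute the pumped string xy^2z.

aaaabbba

xy^2z = ε·aa·aa·bbba = aaaabbba.
Reading y = aa takes N from s0 back to s0, so after x·y·y the machine is still in s0, and z then leads to the accepting state s3. Hence aaaabbba ∈ L(N).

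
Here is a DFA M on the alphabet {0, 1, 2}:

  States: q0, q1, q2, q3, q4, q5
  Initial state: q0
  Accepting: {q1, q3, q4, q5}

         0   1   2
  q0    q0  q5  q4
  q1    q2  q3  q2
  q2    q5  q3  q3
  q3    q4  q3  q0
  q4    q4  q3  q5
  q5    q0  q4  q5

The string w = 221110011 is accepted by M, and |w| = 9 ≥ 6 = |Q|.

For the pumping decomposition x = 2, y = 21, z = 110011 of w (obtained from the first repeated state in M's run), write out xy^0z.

xy⁰z = xz = 2·110011 = 2110011.
Reading y = 21 takes M from q4 back to q4, so after x the machine is still in q4, and z then leads to the accepting state q3. Hence 2110011 ∈ L(M).

2110011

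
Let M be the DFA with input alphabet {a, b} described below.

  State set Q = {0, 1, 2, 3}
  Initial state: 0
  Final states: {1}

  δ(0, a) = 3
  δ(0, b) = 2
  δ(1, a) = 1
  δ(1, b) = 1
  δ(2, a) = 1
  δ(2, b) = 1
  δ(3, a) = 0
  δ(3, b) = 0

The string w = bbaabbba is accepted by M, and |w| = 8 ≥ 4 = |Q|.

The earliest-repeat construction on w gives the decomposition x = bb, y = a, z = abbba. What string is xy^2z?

bbaaabbba

xy^2z = bb·a·a·abbba = bbaaabbba.
Reading y = a takes M from 1 back to 1, so after x·y·y the machine is still in 1, and z then leads to the accepting state 1. Hence bbaaabbba ∈ L(M).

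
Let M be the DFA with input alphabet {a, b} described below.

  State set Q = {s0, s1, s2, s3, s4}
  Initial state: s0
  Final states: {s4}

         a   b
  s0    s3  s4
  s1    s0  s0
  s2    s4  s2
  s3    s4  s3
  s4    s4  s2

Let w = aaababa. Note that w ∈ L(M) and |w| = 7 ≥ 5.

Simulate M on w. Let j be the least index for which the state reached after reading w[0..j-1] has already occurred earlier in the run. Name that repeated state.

State sequence: s0 -a-> s3 -a-> s4 -a-> s4 -b-> s2 -a-> s4 -b-> s2 -a-> s4
First repeat at step 3: s4 was already visited.

The earliest repeat is at step j = 3: M is in s4, which it already visited at step i = 2.
Since M has 5 states, any run of length ≥ 5 visits 5+1 states, so by pigeonhole some state repeats within the first 5 steps — that repeat gives the pumpable loop.

s4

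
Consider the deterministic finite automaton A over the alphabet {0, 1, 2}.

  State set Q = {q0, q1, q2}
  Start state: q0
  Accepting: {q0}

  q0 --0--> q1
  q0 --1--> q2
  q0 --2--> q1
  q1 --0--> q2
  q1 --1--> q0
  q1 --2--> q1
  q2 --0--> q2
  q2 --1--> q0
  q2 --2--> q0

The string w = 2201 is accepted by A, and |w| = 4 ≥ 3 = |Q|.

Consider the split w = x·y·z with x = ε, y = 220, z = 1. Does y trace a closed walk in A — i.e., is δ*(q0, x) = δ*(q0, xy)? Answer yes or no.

no

Run of A on the first 3 characters of w = 2 2 0:
  step 0: q0  (start)
  step 1: q1  (read 2: q0→q1)
  step 2: q1  (read 2: q1→q1)
  step 3: q2  (read 0: q1→q2)

After x (step 0): q0. After xy (step 3): q2.
They differ (q0 ≠ q2), so y is not a cycle from the state after x; this split is not the one the pumping-lemma construction produces, and pumping y need not keep the string in L(A).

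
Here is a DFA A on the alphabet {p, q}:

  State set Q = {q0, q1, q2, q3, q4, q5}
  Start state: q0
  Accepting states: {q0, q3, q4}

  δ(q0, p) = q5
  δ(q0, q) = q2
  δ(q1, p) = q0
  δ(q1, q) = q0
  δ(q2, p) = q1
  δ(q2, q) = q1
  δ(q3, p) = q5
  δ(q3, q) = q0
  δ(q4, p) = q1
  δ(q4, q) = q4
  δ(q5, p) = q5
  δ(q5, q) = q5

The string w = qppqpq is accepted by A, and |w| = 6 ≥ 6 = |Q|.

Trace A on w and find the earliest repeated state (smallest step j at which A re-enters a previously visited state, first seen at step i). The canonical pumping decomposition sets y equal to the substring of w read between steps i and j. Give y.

Run of A on w = q p p q p q:
  step 0: q0  (start)
  step 1: q2  (read q: q0→q2)
  step 2: q1  (read p: q2→q1)
  step 3: q0  (read p: q1→q0)   ← first repeat (q0 seen earlier)
  step 4: q2  (read q: q0→q2)
  step 5: q1  (read p: q2→q1)
  step 6: q0  (read q: q1→q0)

So i = 0, j = 3, giving x = w[0:0] = ε, y = w[0:3] = qpp, z = w[3:6] = qpq.
Check: |xy| = 3 ≤ 6 and |y| = 3 ≥ 1. Reading y takes A from q0 back to q0, so every xyⁱz is accepted.
The DFA has 6 states, so the proof of the pumping lemma guarantees a repeated state among the first 6+1 visited; the segment between the two visits is the pumpable y.

qpp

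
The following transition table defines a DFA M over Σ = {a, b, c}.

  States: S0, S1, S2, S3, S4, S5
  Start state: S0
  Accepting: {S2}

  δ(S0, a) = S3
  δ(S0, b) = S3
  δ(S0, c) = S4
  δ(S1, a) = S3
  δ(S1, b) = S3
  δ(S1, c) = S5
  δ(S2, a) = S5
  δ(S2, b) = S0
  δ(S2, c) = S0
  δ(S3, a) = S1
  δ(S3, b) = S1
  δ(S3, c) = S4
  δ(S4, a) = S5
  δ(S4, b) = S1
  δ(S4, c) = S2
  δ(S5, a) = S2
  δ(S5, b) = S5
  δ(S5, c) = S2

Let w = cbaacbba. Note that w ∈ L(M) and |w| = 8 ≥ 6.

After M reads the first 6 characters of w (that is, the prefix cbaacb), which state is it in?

State sequence: S0 -c-> S4 -b-> S1 -a-> S3 -a-> S1 -c-> S5 -b-> S5

After reading 6 characters, M is in state S5.
(This kind of state-tracing is the core of the pumping-lemma construction: with 6 states, pigeonhole forces a repeat within the first 6 steps.)

S5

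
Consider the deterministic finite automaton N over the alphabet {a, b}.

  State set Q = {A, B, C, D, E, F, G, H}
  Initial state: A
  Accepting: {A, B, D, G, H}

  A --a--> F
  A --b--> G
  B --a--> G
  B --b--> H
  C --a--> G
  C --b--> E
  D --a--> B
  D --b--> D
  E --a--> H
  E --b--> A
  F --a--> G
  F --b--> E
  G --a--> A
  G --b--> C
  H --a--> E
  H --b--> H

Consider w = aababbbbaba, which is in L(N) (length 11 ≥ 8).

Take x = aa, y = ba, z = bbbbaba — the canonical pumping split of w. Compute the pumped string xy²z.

aabababbbbaba

xy^2z = aa·ba·ba·bbbbaba = aabababbbbaba.
Reading y = ba takes N from G back to G, so after x·y·y the machine is still in G, and z then leads to the accepting state A. Hence aabababbbbaba ∈ L(N).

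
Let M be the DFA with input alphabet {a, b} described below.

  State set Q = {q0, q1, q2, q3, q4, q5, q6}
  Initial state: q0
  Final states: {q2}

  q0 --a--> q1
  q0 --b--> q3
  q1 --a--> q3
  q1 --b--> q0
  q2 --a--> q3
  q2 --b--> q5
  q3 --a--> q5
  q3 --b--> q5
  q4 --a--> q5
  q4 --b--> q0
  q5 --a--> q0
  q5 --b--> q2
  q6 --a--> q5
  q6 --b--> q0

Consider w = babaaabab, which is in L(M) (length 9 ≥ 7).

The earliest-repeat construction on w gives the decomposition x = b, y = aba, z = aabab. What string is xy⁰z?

baabab

xy⁰z = xz = b·aabab = baabab.
Reading y = aba takes M from q3 back to q3, so after x the machine is still in q3, and z then leads to the accepting state q2. Hence baabab ∈ L(M).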